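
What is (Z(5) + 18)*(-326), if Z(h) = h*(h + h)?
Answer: -22168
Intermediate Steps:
Z(h) = 2*h**2 (Z(h) = h*(2*h) = 2*h**2)
(Z(5) + 18)*(-326) = (2*5**2 + 18)*(-326) = (2*25 + 18)*(-326) = (50 + 18)*(-326) = 68*(-326) = -22168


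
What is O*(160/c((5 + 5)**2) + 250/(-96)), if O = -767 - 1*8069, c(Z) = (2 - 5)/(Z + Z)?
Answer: 1131284125/12 ≈ 9.4274e+7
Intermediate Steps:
c(Z) = -3/(2*Z) (c(Z) = -3*1/(2*Z) = -3/(2*Z))
O = -8836 (O = -767 - 8069 = -8836)
O*(160/c((5 + 5)**2) + 250/(-96)) = -8836*(160/((-3/(2*(5 + 5)**2))) + 250/(-96)) = -8836*(160/((-3/(2*(10**2)))) + 250*(-1/96)) = -8836*(160/((-3/2/100)) - 125/48) = -8836*(160/((-3/2*1/100)) - 125/48) = -8836*(160/(-3/200) - 125/48) = -8836*(160*(-200/3) - 125/48) = -8836*(-32000/3 - 125/48) = -8836*(-512125/48) = 1131284125/12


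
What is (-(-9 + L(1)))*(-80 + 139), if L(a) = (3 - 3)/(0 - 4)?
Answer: 531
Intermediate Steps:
L(a) = 0 (L(a) = 0/(-4) = 0*(-1/4) = 0)
(-(-9 + L(1)))*(-80 + 139) = (-(-9 + 0))*(-80 + 139) = -1*(-9)*59 = 9*59 = 531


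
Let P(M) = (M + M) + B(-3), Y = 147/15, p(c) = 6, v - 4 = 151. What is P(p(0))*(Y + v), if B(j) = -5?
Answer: 5768/5 ≈ 1153.6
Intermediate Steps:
v = 155 (v = 4 + 151 = 155)
Y = 49/5 (Y = 147*(1/15) = 49/5 ≈ 9.8000)
P(M) = -5 + 2*M (P(M) = (M + M) - 5 = 2*M - 5 = -5 + 2*M)
P(p(0))*(Y + v) = (-5 + 2*6)*(49/5 + 155) = (-5 + 12)*(824/5) = 7*(824/5) = 5768/5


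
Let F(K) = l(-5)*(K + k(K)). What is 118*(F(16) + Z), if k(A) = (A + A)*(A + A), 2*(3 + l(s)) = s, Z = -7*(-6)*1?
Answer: -670004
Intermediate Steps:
Z = 42 (Z = 42*1 = 42)
l(s) = -3 + s/2
k(A) = 4*A² (k(A) = (2*A)*(2*A) = 4*A²)
F(K) = -22*K² - 11*K/2 (F(K) = (-3 + (½)*(-5))*(K + 4*K²) = (-3 - 5/2)*(K + 4*K²) = -11*(K + 4*K²)/2 = -22*K² - 11*K/2)
118*(F(16) + Z) = 118*((11/2)*16*(-1 - 4*16) + 42) = 118*((11/2)*16*(-1 - 64) + 42) = 118*((11/2)*16*(-65) + 42) = 118*(-5720 + 42) = 118*(-5678) = -670004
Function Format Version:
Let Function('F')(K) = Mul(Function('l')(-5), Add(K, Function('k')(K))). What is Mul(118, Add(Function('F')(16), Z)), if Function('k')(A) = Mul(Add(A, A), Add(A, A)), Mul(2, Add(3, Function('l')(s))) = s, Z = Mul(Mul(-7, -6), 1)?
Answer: -670004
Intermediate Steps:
Z = 42 (Z = Mul(42, 1) = 42)
Function('l')(s) = Add(-3, Mul(Rational(1, 2), s))
Function('k')(A) = Mul(4, Pow(A, 2)) (Function('k')(A) = Mul(Mul(2, A), Mul(2, A)) = Mul(4, Pow(A, 2)))
Function('F')(K) = Add(Mul(-22, Pow(K, 2)), Mul(Rational(-11, 2), K)) (Function('F')(K) = Mul(Add(-3, Mul(Rational(1, 2), -5)), Add(K, Mul(4, Pow(K, 2)))) = Mul(Add(-3, Rational(-5, 2)), Add(K, Mul(4, Pow(K, 2)))) = Mul(Rational(-11, 2), Add(K, Mul(4, Pow(K, 2)))) = Add(Mul(-22, Pow(K, 2)), Mul(Rational(-11, 2), K)))
Mul(118, Add(Function('F')(16), Z)) = Mul(118, Add(Mul(Rational(11, 2), 16, Add(-1, Mul(-4, 16))), 42)) = Mul(118, Add(Mul(Rational(11, 2), 16, Add(-1, -64)), 42)) = Mul(118, Add(Mul(Rational(11, 2), 16, -65), 42)) = Mul(118, Add(-5720, 42)) = Mul(118, -5678) = -670004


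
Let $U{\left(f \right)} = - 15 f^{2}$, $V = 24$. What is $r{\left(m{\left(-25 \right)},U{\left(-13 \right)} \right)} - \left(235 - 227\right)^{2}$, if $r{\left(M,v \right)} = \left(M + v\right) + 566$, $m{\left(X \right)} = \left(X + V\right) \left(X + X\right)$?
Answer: $-1983$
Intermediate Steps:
$m{\left(X \right)} = 2 X \left(24 + X\right)$ ($m{\left(X \right)} = \left(X + 24\right) \left(X + X\right) = \left(24 + X\right) 2 X = 2 X \left(24 + X\right)$)
$r{\left(M,v \right)} = 566 + M + v$
$r{\left(m{\left(-25 \right)},U{\left(-13 \right)} \right)} - \left(235 - 227\right)^{2} = \left(566 + 2 \left(-25\right) \left(24 - 25\right) - 15 \left(-13\right)^{2}\right) - \left(235 - 227\right)^{2} = \left(566 + 2 \left(-25\right) \left(-1\right) - 2535\right) - 8^{2} = \left(566 + 50 - 2535\right) - 64 = -1919 - 64 = -1983$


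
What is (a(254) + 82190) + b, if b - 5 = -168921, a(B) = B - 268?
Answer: -86740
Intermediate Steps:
a(B) = -268 + B
b = -168916 (b = 5 - 168921 = -168916)
(a(254) + 82190) + b = ((-268 + 254) + 82190) - 168916 = (-14 + 82190) - 168916 = 82176 - 168916 = -86740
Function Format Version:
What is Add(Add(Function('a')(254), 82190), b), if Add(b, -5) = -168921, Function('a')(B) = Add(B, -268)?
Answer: -86740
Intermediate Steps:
Function('a')(B) = Add(-268, B)
b = -168916 (b = Add(5, -168921) = -168916)
Add(Add(Function('a')(254), 82190), b) = Add(Add(Add(-268, 254), 82190), -168916) = Add(Add(-14, 82190), -168916) = Add(82176, -168916) = -86740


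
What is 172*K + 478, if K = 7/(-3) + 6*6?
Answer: 18806/3 ≈ 6268.7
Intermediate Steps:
K = 101/3 (K = 7*(-⅓) + 36 = -7/3 + 36 = 101/3 ≈ 33.667)
172*K + 478 = 172*(101/3) + 478 = 17372/3 + 478 = 18806/3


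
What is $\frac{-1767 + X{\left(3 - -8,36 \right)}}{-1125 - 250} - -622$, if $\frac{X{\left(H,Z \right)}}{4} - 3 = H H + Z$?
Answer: $\frac{856377}{1375} \approx 622.82$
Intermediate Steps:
$X{\left(H,Z \right)} = 12 + 4 Z + 4 H^{2}$ ($X{\left(H,Z \right)} = 12 + 4 \left(H H + Z\right) = 12 + 4 \left(H^{2} + Z\right) = 12 + 4 \left(Z + H^{2}\right) = 12 + \left(4 Z + 4 H^{2}\right) = 12 + 4 Z + 4 H^{2}$)
$\frac{-1767 + X{\left(3 - -8,36 \right)}}{-1125 - 250} - -622 = \frac{-1767 + \left(12 + 4 \cdot 36 + 4 \left(3 - -8\right)^{2}\right)}{-1125 - 250} - -622 = \frac{-1767 + \left(12 + 144 + 4 \left(3 + 8\right)^{2}\right)}{-1375} + 622 = \left(-1767 + \left(12 + 144 + 4 \cdot 11^{2}\right)\right) \left(- \frac{1}{1375}\right) + 622 = \left(-1767 + \left(12 + 144 + 4 \cdot 121\right)\right) \left(- \frac{1}{1375}\right) + 622 = \left(-1767 + \left(12 + 144 + 484\right)\right) \left(- \frac{1}{1375}\right) + 622 = \left(-1767 + 640\right) \left(- \frac{1}{1375}\right) + 622 = \left(-1127\right) \left(- \frac{1}{1375}\right) + 622 = \frac{1127}{1375} + 622 = \frac{856377}{1375}$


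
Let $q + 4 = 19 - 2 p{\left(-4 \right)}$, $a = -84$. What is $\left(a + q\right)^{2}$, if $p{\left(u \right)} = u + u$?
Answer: $2809$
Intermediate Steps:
$p{\left(u \right)} = 2 u$
$q = 31$ ($q = -4 + \left(19 - 2 \cdot 2 \left(-4\right)\right) = -4 + \left(19 - -16\right) = -4 + \left(19 + 16\right) = -4 + 35 = 31$)
$\left(a + q\right)^{2} = \left(-84 + 31\right)^{2} = \left(-53\right)^{2} = 2809$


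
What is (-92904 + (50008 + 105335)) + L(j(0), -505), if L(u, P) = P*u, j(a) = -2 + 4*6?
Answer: 51329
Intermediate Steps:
j(a) = 22 (j(a) = -2 + 24 = 22)
(-92904 + (50008 + 105335)) + L(j(0), -505) = (-92904 + (50008 + 105335)) - 505*22 = (-92904 + 155343) - 11110 = 62439 - 11110 = 51329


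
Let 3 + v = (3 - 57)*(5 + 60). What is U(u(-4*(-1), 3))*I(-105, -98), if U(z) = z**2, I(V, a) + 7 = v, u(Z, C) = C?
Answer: -31680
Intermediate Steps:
v = -3513 (v = -3 + (3 - 57)*(5 + 60) = -3 - 54*65 = -3 - 3510 = -3513)
I(V, a) = -3520 (I(V, a) = -7 - 3513 = -3520)
U(u(-4*(-1), 3))*I(-105, -98) = 3**2*(-3520) = 9*(-3520) = -31680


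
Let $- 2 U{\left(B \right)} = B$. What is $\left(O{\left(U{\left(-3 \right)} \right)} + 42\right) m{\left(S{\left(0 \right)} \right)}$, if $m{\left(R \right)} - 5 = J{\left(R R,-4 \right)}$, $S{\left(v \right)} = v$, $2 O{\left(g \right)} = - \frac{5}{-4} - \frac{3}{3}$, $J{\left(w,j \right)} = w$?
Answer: $\frac{1685}{8} \approx 210.63$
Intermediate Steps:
$U{\left(B \right)} = - \frac{B}{2}$
$O{\left(g \right)} = \frac{1}{8}$ ($O{\left(g \right)} = \frac{- \frac{5}{-4} - \frac{3}{3}}{2} = \frac{\left(-5\right) \left(- \frac{1}{4}\right) - 1}{2} = \frac{\frac{5}{4} - 1}{2} = \frac{1}{2} \cdot \frac{1}{4} = \frac{1}{8}$)
$m{\left(R \right)} = 5 + R^{2}$ ($m{\left(R \right)} = 5 + R R = 5 + R^{2}$)
$\left(O{\left(U{\left(-3 \right)} \right)} + 42\right) m{\left(S{\left(0 \right)} \right)} = \left(\frac{1}{8} + 42\right) \left(5 + 0^{2}\right) = \frac{337 \left(5 + 0\right)}{8} = \frac{337}{8} \cdot 5 = \frac{1685}{8}$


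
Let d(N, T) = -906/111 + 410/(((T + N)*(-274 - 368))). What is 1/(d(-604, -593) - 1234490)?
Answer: -14216769/17550575194799 ≈ -8.1005e-7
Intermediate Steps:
d(N, T) = -302/37 + 410/(-642*N - 642*T) (d(N, T) = -906*1/111 + 410/(((N + T)*(-642))) = -302/37 + 410/(-642*N - 642*T))
1/(d(-604, -593) - 1234490) = 1/((-7585 - 96942*(-604) - 96942*(-593))/(11877*(-604 - 593)) - 1234490) = 1/((1/11877)*(-7585 + 58552968 + 57486606)/(-1197) - 1234490) = 1/((1/11877)*(-1/1197)*116031989 - 1234490) = 1/(-116031989/14216769 - 1234490) = 1/(-17550575194799/14216769) = -14216769/17550575194799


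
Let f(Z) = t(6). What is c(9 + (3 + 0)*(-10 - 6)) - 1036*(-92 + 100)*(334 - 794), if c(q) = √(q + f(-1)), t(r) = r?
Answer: 3812480 + I*√33 ≈ 3.8125e+6 + 5.7446*I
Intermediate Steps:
f(Z) = 6
c(q) = √(6 + q) (c(q) = √(q + 6) = √(6 + q))
c(9 + (3 + 0)*(-10 - 6)) - 1036*(-92 + 100)*(334 - 794) = √(6 + (9 + (3 + 0)*(-10 - 6))) - 1036*(-92 + 100)*(334 - 794) = √(6 + (9 + 3*(-16))) - 8288*(-460) = √(6 + (9 - 48)) - 1036*(-3680) = √(6 - 39) + 3812480 = √(-33) + 3812480 = I*√33 + 3812480 = 3812480 + I*√33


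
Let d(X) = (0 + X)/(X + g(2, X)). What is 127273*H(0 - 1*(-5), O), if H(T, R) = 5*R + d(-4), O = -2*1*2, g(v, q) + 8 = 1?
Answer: -27490968/11 ≈ -2.4992e+6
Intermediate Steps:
g(v, q) = -7 (g(v, q) = -8 + 1 = -7)
O = -4 (O = -2*2 = -4)
d(X) = X/(-7 + X) (d(X) = (0 + X)/(X - 7) = X/(-7 + X))
H(T, R) = 4/11 + 5*R (H(T, R) = 5*R - 4/(-7 - 4) = 5*R - 4/(-11) = 5*R - 4*(-1/11) = 5*R + 4/11 = 4/11 + 5*R)
127273*H(0 - 1*(-5), O) = 127273*(4/11 + 5*(-4)) = 127273*(4/11 - 20) = 127273*(-216/11) = -27490968/11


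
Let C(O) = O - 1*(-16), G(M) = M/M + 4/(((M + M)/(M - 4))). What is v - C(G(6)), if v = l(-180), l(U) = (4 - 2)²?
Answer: -41/3 ≈ -13.667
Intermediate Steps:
G(M) = 1 + 2*(-4 + M)/M (G(M) = 1 + 4/(((2*M)/(-4 + M))) = 1 + 4/((2*M/(-4 + M))) = 1 + 4*((-4 + M)/(2*M)) = 1 + 2*(-4 + M)/M)
l(U) = 4 (l(U) = 2² = 4)
v = 4
C(O) = 16 + O (C(O) = O + 16 = 16 + O)
v - C(G(6)) = 4 - (16 + (3 - 8/6)) = 4 - (16 + (3 - 8*⅙)) = 4 - (16 + (3 - 4/3)) = 4 - (16 + 5/3) = 4 - 1*53/3 = 4 - 53/3 = -41/3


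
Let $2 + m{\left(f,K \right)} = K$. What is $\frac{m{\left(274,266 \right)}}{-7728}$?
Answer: $- \frac{11}{322} \approx -0.034162$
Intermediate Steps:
$m{\left(f,K \right)} = -2 + K$
$\frac{m{\left(274,266 \right)}}{-7728} = \frac{-2 + 266}{-7728} = 264 \left(- \frac{1}{7728}\right) = - \frac{11}{322}$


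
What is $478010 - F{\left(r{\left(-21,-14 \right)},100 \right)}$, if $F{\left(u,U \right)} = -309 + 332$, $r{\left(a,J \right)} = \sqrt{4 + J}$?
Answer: $477987$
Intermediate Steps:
$F{\left(u,U \right)} = 23$
$478010 - F{\left(r{\left(-21,-14 \right)},100 \right)} = 478010 - 23 = 477987$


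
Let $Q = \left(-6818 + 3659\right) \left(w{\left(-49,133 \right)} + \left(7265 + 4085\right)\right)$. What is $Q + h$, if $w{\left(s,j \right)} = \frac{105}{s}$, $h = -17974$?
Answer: $- \frac{251060983}{7} \approx -3.5866 \cdot 10^{7}$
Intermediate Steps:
$Q = - \frac{250935165}{7}$ ($Q = \left(-6818 + 3659\right) \left(\frac{105}{-49} + \left(7265 + 4085\right)\right) = - 3159 \left(105 \left(- \frac{1}{49}\right) + 11350\right) = - 3159 \left(- \frac{15}{7} + 11350\right) = \left(-3159\right) \frac{79435}{7} = - \frac{250935165}{7} \approx -3.5848 \cdot 10^{7}$)
$Q + h = - \frac{250935165}{7} - 17974 = - \frac{251060983}{7}$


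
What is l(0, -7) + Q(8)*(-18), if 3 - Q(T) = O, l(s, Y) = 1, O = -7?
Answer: -179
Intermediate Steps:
Q(T) = 10 (Q(T) = 3 - 1*(-7) = 3 + 7 = 10)
l(0, -7) + Q(8)*(-18) = 1 + 10*(-18) = 1 - 180 = -179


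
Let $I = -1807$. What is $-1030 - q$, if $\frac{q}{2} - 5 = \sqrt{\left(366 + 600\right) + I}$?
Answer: $-1040 - 58 i \approx -1040.0 - 58.0 i$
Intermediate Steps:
$q = 10 + 58 i$ ($q = 10 + 2 \sqrt{\left(366 + 600\right) - 1807} = 10 + 2 \sqrt{966 - 1807} = 10 + 2 \sqrt{-841} = 10 + 2 \cdot 29 i = 10 + 58 i \approx 10.0 + 58.0 i$)
$-1030 - q = -1030 - \left(10 + 58 i\right) = -1040 - 58 i$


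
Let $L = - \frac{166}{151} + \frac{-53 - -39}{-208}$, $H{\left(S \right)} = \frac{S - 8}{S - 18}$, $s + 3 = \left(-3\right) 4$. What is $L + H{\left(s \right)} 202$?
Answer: $\frac{72425953}{518232} \approx 139.76$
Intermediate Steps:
$s = -15$ ($s = -3 - 12 = -15$)
$H{\left(S \right)} = \frac{-8 + S}{-18 + S}$
$L = - \frac{16207}{15704}$ ($L = \left(-166\right) \frac{1}{151} + \left(-53 + 39\right) \left(- \frac{1}{208}\right) = - \frac{166}{151} - - \frac{7}{104} = - \frac{166}{151} + \frac{7}{104} = - \frac{16207}{15704} \approx -1.032$)
$L + H{\left(s \right)} 202 = - \frac{16207}{15704} + \frac{-8 - 15}{-18 - 15} \cdot 202 = - \frac{16207}{15704} + \frac{1}{-33} \left(-23\right) 202 = - \frac{16207}{15704} + \left(- \frac{1}{33}\right) \left(-23\right) 202 = - \frac{16207}{15704} + \frac{23}{33} \cdot 202 = - \frac{16207}{15704} + \frac{4646}{33} = \frac{72425953}{518232}$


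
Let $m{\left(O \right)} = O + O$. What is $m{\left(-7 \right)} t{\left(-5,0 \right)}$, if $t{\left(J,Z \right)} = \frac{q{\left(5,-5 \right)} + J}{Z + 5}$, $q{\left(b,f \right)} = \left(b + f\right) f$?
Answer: $14$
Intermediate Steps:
$q{\left(b,f \right)} = f \left(b + f\right)$
$m{\left(O \right)} = 2 O$
$t{\left(J,Z \right)} = \frac{J}{5 + Z}$ ($t{\left(J,Z \right)} = \frac{- 5 \left(5 - 5\right) + J}{Z + 5} = \frac{\left(-5\right) 0 + J}{5 + Z} = \frac{0 + J}{5 + Z} = \frac{J}{5 + Z}$)
$m{\left(-7 \right)} t{\left(-5,0 \right)} = 2 \left(-7\right) \left(- \frac{5}{5 + 0}\right) = - 14 \left(- \frac{5}{5}\right) = - 14 \left(\left(-5\right) \frac{1}{5}\right) = \left(-14\right) \left(-1\right) = 14$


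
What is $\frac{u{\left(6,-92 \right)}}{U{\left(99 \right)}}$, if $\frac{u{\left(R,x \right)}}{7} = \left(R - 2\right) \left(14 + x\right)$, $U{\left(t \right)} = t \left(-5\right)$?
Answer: $\frac{728}{165} \approx 4.4121$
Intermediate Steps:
$U{\left(t \right)} = - 5 t$
$u{\left(R,x \right)} = 7 \left(-2 + R\right) \left(14 + x\right)$ ($u{\left(R,x \right)} = 7 \left(R - 2\right) \left(14 + x\right) = 7 \left(-2 + R\right) \left(14 + x\right)$)
$\frac{u{\left(6,-92 \right)}}{U{\left(99 \right)}} = \frac{-196 - -1288 + 98 \cdot 6 + 7 \cdot 6 \left(-92\right)}{\left(-5\right) 99} = \frac{-196 + 1288 + 588 - 3864}{-495} = \left(-2184\right) \left(- \frac{1}{495}\right) = \frac{728}{165}$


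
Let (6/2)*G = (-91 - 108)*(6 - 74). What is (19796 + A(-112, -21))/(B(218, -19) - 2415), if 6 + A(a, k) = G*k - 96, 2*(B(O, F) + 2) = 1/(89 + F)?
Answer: 3501400/112793 ≈ 31.043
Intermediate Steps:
G = 13532/3 (G = ((-91 - 108)*(6 - 74))/3 = (-199*(-68))/3 = (1/3)*13532 = 13532/3 ≈ 4510.7)
B(O, F) = -2 + 1/(2*(89 + F))
A(a, k) = -102 + 13532*k/3 (A(a, k) = -6 + (13532*k/3 - 96) = -6 + (-96 + 13532*k/3) = -102 + 13532*k/3)
(19796 + A(-112, -21))/(B(218, -19) - 2415) = (19796 + (-102 + (13532/3)*(-21)))/((-355 - 4*(-19))/(2*(89 - 19)) - 2415) = (19796 + (-102 - 94724))/((1/2)*(-355 + 76)/70 - 2415) = (19796 - 94826)/((1/2)*(1/70)*(-279) - 2415) = -75030/(-279/140 - 2415) = -75030/(-338379/140) = -75030*(-140/338379) = 3501400/112793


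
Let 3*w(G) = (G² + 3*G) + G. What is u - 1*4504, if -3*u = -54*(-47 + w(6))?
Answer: -4990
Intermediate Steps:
w(G) = G²/3 + 4*G/3 (w(G) = ((G² + 3*G) + G)/3 = (G² + 4*G)/3 = G²/3 + 4*G/3)
u = -486 (u = -(-18)*(-47 + (⅓)*6*(4 + 6)) = -(-18)*(-47 + (⅓)*6*10) = -(-18)*(-47 + 20) = -(-18)*(-27) = -⅓*1458 = -486)
u - 1*4504 = -486 - 1*4504 = -486 - 4504 = -4990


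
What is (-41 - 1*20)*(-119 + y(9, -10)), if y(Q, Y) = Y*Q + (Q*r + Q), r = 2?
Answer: 11102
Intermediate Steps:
y(Q, Y) = 3*Q + Q*Y (y(Q, Y) = Y*Q + (Q*2 + Q) = Q*Y + (2*Q + Q) = Q*Y + 3*Q = 3*Q + Q*Y)
(-41 - 1*20)*(-119 + y(9, -10)) = (-41 - 1*20)*(-119 + 9*(3 - 10)) = (-41 - 20)*(-119 + 9*(-7)) = -61*(-119 - 63) = -61*(-182) = 11102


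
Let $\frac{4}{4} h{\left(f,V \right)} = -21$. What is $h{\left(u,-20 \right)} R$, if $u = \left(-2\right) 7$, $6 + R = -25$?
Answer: $651$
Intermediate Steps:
$R = -31$ ($R = -6 - 25 = -31$)
$u = -14$
$h{\left(f,V \right)} = -21$
$h{\left(u,-20 \right)} R = \left(-21\right) \left(-31\right) = 651$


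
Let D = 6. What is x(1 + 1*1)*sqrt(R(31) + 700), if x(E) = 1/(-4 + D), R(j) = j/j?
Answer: sqrt(701)/2 ≈ 13.238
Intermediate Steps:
R(j) = 1
x(E) = 1/2 (x(E) = 1/(-4 + 6) = 1/2)
x(1 + 1*1)*sqrt(R(31) + 700) = sqrt(1 + 700)/2 = sqrt(701)/2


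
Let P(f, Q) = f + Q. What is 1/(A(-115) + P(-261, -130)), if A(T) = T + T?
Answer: -1/621 ≈ -0.0016103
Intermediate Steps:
P(f, Q) = Q + f
A(T) = 2*T
1/(A(-115) + P(-261, -130)) = 1/(2*(-115) + (-130 - 261)) = 1/(-230 - 391) = 1/(-621) = -1/621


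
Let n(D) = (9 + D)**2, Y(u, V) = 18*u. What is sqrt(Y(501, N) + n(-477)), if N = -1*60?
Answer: 3*sqrt(25338) ≈ 477.54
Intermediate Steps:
N = -60
sqrt(Y(501, N) + n(-477)) = sqrt(18*501 + (9 - 477)**2) = sqrt(9018 + (-468)**2) = sqrt(9018 + 219024) = sqrt(228042) = 3*sqrt(25338)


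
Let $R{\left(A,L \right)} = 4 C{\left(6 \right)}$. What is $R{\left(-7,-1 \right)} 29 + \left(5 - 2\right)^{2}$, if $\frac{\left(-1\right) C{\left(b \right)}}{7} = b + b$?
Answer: $-9735$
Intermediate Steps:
$C{\left(b \right)} = - 14 b$ ($C{\left(b \right)} = - 7 \left(b + b\right) = - 7 \cdot 2 b = - 14 b$)
$R{\left(A,L \right)} = -336$ ($R{\left(A,L \right)} = 4 \left(\left(-14\right) 6\right) = 4 \left(-84\right) = -336$)
$R{\left(-7,-1 \right)} 29 + \left(5 - 2\right)^{2} = \left(-336\right) 29 + \left(5 - 2\right)^{2} = -9744 + 3^{2} = -9744 + 9 = -9735$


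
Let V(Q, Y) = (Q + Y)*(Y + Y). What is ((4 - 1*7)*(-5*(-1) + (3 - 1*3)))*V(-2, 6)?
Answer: -720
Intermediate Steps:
V(Q, Y) = 2*Y*(Q + Y) (V(Q, Y) = (Q + Y)*(2*Y) = 2*Y*(Q + Y))
((4 - 1*7)*(-5*(-1) + (3 - 1*3)))*V(-2, 6) = ((4 - 1*7)*(-5*(-1) + (3 - 1*3)))*(2*6*(-2 + 6)) = ((4 - 7)*(5 + (3 - 3)))*(2*6*4) = -3*(5 + 0)*48 = -3*5*48 = -15*48 = -720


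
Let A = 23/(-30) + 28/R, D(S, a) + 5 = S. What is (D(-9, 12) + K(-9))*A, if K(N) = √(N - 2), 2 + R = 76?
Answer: 3017/555 - 431*I*√11/1110 ≈ 5.436 - 1.2878*I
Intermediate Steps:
R = 74 (R = -2 + 76 = 74)
D(S, a) = -5 + S
K(N) = √(-2 + N)
A = -431/1110 (A = 23/(-30) + 28/74 = 23*(-1/30) + 28*(1/74) = -23/30 + 14/37 = -431/1110 ≈ -0.38829)
(D(-9, 12) + K(-9))*A = ((-5 - 9) + √(-2 - 9))*(-431/1110) = (-14 + √(-11))*(-431/1110) = (-14 + I*√11)*(-431/1110) = 3017/555 - 431*I*√11/1110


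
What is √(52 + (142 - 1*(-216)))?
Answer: √410 ≈ 20.248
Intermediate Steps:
√(52 + (142 - 1*(-216))) = √(52 + (142 + 216)) = √(52 + 358) = √410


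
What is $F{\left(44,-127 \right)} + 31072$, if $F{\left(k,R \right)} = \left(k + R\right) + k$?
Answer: $31033$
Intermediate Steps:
$F{\left(k,R \right)} = R + 2 k$ ($F{\left(k,R \right)} = \left(R + k\right) + k = R + 2 k$)
$F{\left(44,-127 \right)} + 31072 = \left(-127 + 2 \cdot 44\right) + 31072 = \left(-127 + 88\right) + 31072 = -39 + 31072 = 31033$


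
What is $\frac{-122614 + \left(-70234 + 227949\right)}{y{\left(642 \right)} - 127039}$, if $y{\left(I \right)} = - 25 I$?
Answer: $- \frac{35101}{143089} \approx -0.24531$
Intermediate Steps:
$\frac{-122614 + \left(-70234 + 227949\right)}{y{\left(642 \right)} - 127039} = \frac{-122614 + \left(-70234 + 227949\right)}{\left(-25\right) 642 - 127039} = \frac{-122614 + 157715}{-16050 - 127039} = \frac{35101}{-143089} = 35101 \left(- \frac{1}{143089}\right) = - \frac{35101}{143089}$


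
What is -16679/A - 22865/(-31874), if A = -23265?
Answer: 1063580671/741548610 ≈ 1.4343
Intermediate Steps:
-16679/A - 22865/(-31874) = -16679/(-23265) - 22865/(-31874) = -16679*(-1/23265) - 22865*(-1/31874) = 16679/23265 + 22865/31874 = 1063580671/741548610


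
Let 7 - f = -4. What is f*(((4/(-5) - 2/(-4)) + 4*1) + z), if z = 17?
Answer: 2277/10 ≈ 227.70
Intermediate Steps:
f = 11 (f = 7 - 1*(-4) = 7 + 4 = 11)
f*(((4/(-5) - 2/(-4)) + 4*1) + z) = 11*(((4/(-5) - 2/(-4)) + 4*1) + 17) = 11*(((4*(-⅕) - 2*(-¼)) + 4) + 17) = 11*(((-⅘ + ½) + 4) + 17) = 11*((-3/10 + 4) + 17) = 11*(37/10 + 17) = 11*(207/10) = 2277/10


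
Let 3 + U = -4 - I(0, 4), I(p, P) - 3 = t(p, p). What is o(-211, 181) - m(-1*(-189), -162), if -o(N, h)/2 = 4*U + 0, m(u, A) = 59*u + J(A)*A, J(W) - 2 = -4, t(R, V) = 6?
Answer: -11347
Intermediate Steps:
I(p, P) = 9 (I(p, P) = 3 + 6 = 9)
J(W) = -2 (J(W) = 2 - 4 = -2)
U = -16 (U = -3 + (-4 - 1*9) = -3 + (-4 - 9) = -3 - 13 = -16)
m(u, A) = -2*A + 59*u (m(u, A) = 59*u - 2*A = -2*A + 59*u)
o(N, h) = 128 (o(N, h) = -2*(4*(-16) + 0) = -2*(-64 + 0) = -2*(-64) = 128)
o(-211, 181) - m(-1*(-189), -162) = 128 - (-2*(-162) + 59*(-1*(-189))) = 128 - (324 + 59*189) = 128 - (324 + 11151) = 128 - 1*11475 = 128 - 11475 = -11347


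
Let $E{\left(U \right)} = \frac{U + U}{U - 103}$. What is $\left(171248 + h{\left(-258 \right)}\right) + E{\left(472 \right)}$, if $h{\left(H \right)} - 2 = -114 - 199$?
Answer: $\frac{63076697}{369} \approx 1.7094 \cdot 10^{5}$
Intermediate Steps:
$E{\left(U \right)} = \frac{2 U}{-103 + U}$
$h{\left(H \right)} = -311$ ($h{\left(H \right)} = 2 - 313 = -311$)
$\left(171248 + h{\left(-258 \right)}\right) + E{\left(472 \right)} = \left(171248 - 311\right) + 2 \cdot 472 \frac{1}{-103 + 472} = 170937 + 2 \cdot 472 \cdot \frac{1}{369} = 170937 + \frac{944}{369} = \frac{63076697}{369}$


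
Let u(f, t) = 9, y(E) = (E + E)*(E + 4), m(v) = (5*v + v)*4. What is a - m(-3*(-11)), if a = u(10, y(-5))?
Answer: -783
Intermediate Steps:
m(v) = 24*v (m(v) = (6*v)*4 = 24*v)
y(E) = 2*E*(4 + E) (y(E) = (2*E)*(4 + E) = 2*E*(4 + E))
a = 9
a - m(-3*(-11)) = 9 - 24*(-3*(-11)) = 9 - 24*33 = 9 - 1*792 = 9 - 792 = -783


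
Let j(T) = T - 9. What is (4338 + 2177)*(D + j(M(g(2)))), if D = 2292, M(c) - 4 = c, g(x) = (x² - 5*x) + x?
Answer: 14873745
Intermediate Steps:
g(x) = x² - 4*x
M(c) = 4 + c
j(T) = -9 + T
(4338 + 2177)*(D + j(M(g(2)))) = (4338 + 2177)*(2292 + (-9 + (4 + 2*(-4 + 2)))) = 6515*(2292 + (-9 + (4 + 2*(-2)))) = 6515*(2292 + (-9 + (4 - 4))) = 6515*(2292 + (-9 + 0)) = 6515*(2292 - 9) = 6515*2283 = 14873745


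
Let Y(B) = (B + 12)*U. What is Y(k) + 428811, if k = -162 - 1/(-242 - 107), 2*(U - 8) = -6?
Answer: 149393294/349 ≈ 4.2806e+5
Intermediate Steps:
U = 5 (U = 8 + (½)*(-6) = 8 - 3 = 5)
k = -56537/349 (k = -162 - 1/(-349) = -162 - 1*(-1/349) = -162 + 1/349 = -56537/349 ≈ -162.00)
Y(B) = 60 + 5*B (Y(B) = (B + 12)*5 = (12 + B)*5 = 60 + 5*B)
Y(k) + 428811 = (60 + 5*(-56537/349)) + 428811 = (60 - 282685/349) + 428811 = -261745/349 + 428811 = 149393294/349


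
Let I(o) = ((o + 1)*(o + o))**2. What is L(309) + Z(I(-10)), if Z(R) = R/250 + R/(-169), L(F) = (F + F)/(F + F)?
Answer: -51643/845 ≈ -61.116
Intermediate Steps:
I(o) = 4*o**2*(1 + o)**2 (I(o) = ((1 + o)*(2*o))**2 = (2*o*(1 + o))**2 = 4*o**2*(1 + o)**2)
L(F) = 1 (L(F) = (2*F)/((2*F)) = (2*F)*(1/(2*F)) = 1)
Z(R) = -81*R/42250 (Z(R) = R*(1/250) + R*(-1/169) = R/250 - R/169 = -81*R/42250)
L(309) + Z(I(-10)) = 1 - 162*(-10)**2*(1 - 10)**2/21125 = 1 - 162*100*(-9)**2/21125 = 1 - 162*100*81/21125 = 1 - 81/42250*32400 = 1 - 52488/845 = -51643/845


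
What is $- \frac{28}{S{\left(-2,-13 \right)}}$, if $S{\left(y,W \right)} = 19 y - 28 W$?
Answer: $- \frac{14}{163} \approx -0.08589$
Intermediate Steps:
$S{\left(y,W \right)} = - 28 W + 19 y$
$- \frac{28}{S{\left(-2,-13 \right)}} = - \frac{28}{\left(-28\right) \left(-13\right) + 19 \left(-2\right)} = - \frac{28}{364 - 38} = - \frac{28}{326} = \left(-28\right) \frac{1}{326} = - \frac{14}{163}$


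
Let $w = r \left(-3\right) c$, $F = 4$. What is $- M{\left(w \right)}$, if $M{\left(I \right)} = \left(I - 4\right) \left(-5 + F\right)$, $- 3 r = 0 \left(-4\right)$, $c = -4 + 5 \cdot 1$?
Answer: $-4$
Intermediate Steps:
$c = 1$ ($c = -4 + 5 = 1$)
$r = 0$ ($r = - \frac{0 \left(-4\right)}{3} = \left(- \frac{1}{3}\right) 0 = 0$)
$w = 0$ ($w = 0 \left(-3\right) 1 = 0 \cdot 1 = 0$)
$M{\left(I \right)} = 4 - I$ ($M{\left(I \right)} = \left(I - 4\right) \left(-5 + 4\right) = \left(-4 + I\right) \left(-1\right) = 4 - I$)
$- M{\left(w \right)} = - (4 - 0) = - (4 + 0) = \left(-1\right) 4 = -4$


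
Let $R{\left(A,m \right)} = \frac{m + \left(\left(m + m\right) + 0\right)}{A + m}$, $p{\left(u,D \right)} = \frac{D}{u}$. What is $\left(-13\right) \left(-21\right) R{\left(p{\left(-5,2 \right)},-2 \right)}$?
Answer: $\frac{1365}{2} \approx 682.5$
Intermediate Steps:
$R{\left(A,m \right)} = \frac{3 m}{A + m}$ ($R{\left(A,m \right)} = \frac{m + \left(2 m + 0\right)}{A + m} = \frac{m + 2 m}{A + m} = \frac{3 m}{A + m}$)
$\left(-13\right) \left(-21\right) R{\left(p{\left(-5,2 \right)},-2 \right)} = \left(-13\right) \left(-21\right) 3 \left(-2\right) \frac{1}{\frac{2}{-5} - 2} = 273 \cdot 3 \left(-2\right) \frac{1}{2 \left(- \frac{1}{5}\right) - 2} = 273 \cdot 3 \left(-2\right) \frac{1}{- \frac{2}{5} - 2} = 273 \cdot 3 \left(-2\right) \frac{1}{- \frac{12}{5}} = 273 \cdot 3 \left(-2\right) \left(- \frac{5}{12}\right) = 273 \cdot \frac{5}{2} = \frac{1365}{2}$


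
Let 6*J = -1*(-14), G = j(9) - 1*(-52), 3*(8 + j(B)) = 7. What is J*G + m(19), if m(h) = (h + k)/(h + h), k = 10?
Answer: 37235/342 ≈ 108.87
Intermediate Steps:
j(B) = -17/3 (j(B) = -8 + (⅓)*7 = -8 + 7/3 = -17/3)
m(h) = (10 + h)/(2*h) (m(h) = (h + 10)/(h + h) = (10 + h)/((2*h)) = (10 + h)*(1/(2*h)) = (10 + h)/(2*h))
G = 139/3 (G = -17/3 - 1*(-52) = -17/3 + 52 = 139/3 ≈ 46.333)
J = 7/3 (J = (-1*(-14))/6 = (⅙)*14 = 7/3 ≈ 2.3333)
J*G + m(19) = (7/3)*(139/3) + (½)*(10 + 19)/19 = 973/9 + (½)*(1/19)*29 = 973/9 + 29/38 = 37235/342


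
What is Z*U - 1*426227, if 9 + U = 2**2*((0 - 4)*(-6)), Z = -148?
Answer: -439103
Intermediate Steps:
U = 87 (U = -9 + 2**2*((0 - 4)*(-6)) = -9 + 4*(-4*(-6)) = -9 + 4*24 = -9 + 96 = 87)
Z*U - 1*426227 = -148*87 - 1*426227 = -12876 - 426227 = -439103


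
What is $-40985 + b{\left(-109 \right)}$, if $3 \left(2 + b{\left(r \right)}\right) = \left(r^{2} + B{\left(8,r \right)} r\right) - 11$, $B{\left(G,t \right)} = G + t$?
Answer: $- \frac{100082}{3} \approx -33361.0$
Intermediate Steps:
$b{\left(r \right)} = - \frac{17}{3} + \frac{r^{2}}{3} + \frac{r \left(8 + r\right)}{3}$ ($b{\left(r \right)} = -2 + \frac{\left(r^{2} + \left(8 + r\right) r\right) - 11}{3} = -2 + \frac{\left(r^{2} + r \left(8 + r\right)\right) - 11}{3} = -2 + \frac{-11 + r^{2} + r \left(8 + r\right)}{3} = -2 + \left(- \frac{11}{3} + \frac{r^{2}}{3} + \frac{r \left(8 + r\right)}{3}\right) = - \frac{17}{3} + \frac{r^{2}}{3} + \frac{r \left(8 + r\right)}{3}$)
$-40985 + b{\left(-109 \right)} = -40985 + \left(- \frac{17}{3} + \frac{\left(-109\right)^{2}}{3} + \frac{1}{3} \left(-109\right) \left(8 - 109\right)\right) = -40985 + \left(- \frac{17}{3} + \frac{1}{3} \cdot 11881 + \frac{1}{3} \left(-109\right) \left(-101\right)\right) = -40985 + \left(- \frac{17}{3} + \frac{11881}{3} + \frac{11009}{3}\right) = -40985 + \frac{22873}{3} = - \frac{100082}{3}$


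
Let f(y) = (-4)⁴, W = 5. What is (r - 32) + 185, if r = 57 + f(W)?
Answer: 466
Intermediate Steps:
f(y) = 256
r = 313 (r = 57 + 256 = 313)
(r - 32) + 185 = (313 - 32) + 185 = 281 + 185 = 466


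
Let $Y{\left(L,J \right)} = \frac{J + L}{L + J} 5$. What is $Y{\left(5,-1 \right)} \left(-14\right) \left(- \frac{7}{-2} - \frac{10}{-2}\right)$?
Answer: $-595$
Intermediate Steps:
$Y{\left(L,J \right)} = 5$ ($Y{\left(L,J \right)} = \frac{J + L}{J + L} 5 = 1 \cdot 5 = 5$)
$Y{\left(5,-1 \right)} \left(-14\right) \left(- \frac{7}{-2} - \frac{10}{-2}\right) = 5 \left(-14\right) \left(- \frac{7}{-2} - \frac{10}{-2}\right) = - 70 \left(\left(-7\right) \left(- \frac{1}{2}\right) - -5\right) = - 70 \left(\frac{7}{2} + 5\right) = \left(-70\right) \frac{17}{2} = -595$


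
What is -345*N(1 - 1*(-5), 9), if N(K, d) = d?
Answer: -3105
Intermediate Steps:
-345*N(1 - 1*(-5), 9) = -345*9 = -3105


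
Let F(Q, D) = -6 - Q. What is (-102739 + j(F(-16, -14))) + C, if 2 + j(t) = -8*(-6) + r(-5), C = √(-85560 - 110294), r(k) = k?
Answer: -102698 + I*√195854 ≈ -1.027e+5 + 442.55*I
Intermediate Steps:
C = I*√195854 (C = √(-195854) = I*√195854 ≈ 442.55*I)
j(t) = 41 (j(t) = -2 + (-8*(-6) - 5) = -2 + (48 - 5) = -2 + 43 = 41)
(-102739 + j(F(-16, -14))) + C = (-102739 + 41) + I*√195854 = -102698 + I*√195854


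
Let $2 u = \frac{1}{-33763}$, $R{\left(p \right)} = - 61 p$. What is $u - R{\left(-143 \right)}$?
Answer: $- \frac{589029299}{67526} \approx -8723.0$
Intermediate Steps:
$u = - \frac{1}{67526}$ ($u = \frac{1}{2 \left(-33763\right)} = \frac{1}{2} \left(- \frac{1}{33763}\right) = - \frac{1}{67526} \approx -1.4809 \cdot 10^{-5}$)
$u - R{\left(-143 \right)} = - \frac{1}{67526} - \left(-61\right) \left(-143\right) = - \frac{1}{67526} - 8723 = - \frac{589029299}{67526}$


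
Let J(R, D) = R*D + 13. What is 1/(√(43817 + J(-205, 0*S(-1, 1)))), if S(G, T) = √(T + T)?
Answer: √4870/14610 ≈ 0.0047766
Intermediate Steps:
S(G, T) = √2*√T (S(G, T) = √(2*T) = √2*√T)
J(R, D) = 13 + D*R (J(R, D) = D*R + 13 = 13 + D*R)
1/(√(43817 + J(-205, 0*S(-1, 1)))) = 1/(√(43817 + (13 + (0*(√2*√1))*(-205)))) = 1/(√(43817 + (13 + (0*(√2*1))*(-205)))) = 1/(√(43817 + (13 + (0*√2)*(-205)))) = 1/(√(43817 + (13 + 0*(-205)))) = 1/(√(43817 + (13 + 0))) = 1/(√(43817 + 13)) = 1/(√43830) = 1/(3*√4870) = √4870/14610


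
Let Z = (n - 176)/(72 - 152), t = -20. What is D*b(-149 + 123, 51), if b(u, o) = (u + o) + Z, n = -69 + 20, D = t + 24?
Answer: 445/4 ≈ 111.25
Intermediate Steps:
D = 4 (D = -20 + 24 = 4)
n = -49
Z = 45/16 (Z = (-49 - 176)/(72 - 152) = -225/(-80) = -225*(-1/80) = 45/16 ≈ 2.8125)
b(u, o) = 45/16 + o + u (b(u, o) = (u + o) + 45/16 = (o + u) + 45/16 = 45/16 + o + u)
D*b(-149 + 123, 51) = 4*(45/16 + 51 + (-149 + 123)) = 4*(45/16 + 51 - 26) = 4*(445/16) = 445/4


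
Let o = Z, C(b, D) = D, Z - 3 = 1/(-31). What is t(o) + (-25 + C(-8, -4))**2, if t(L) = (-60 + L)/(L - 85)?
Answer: 2140431/2543 ≈ 841.70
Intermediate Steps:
Z = 92/31 (Z = 3 + 1/(-31) = 3 - 1/31 = 92/31 ≈ 2.9677)
o = 92/31 ≈ 2.9677
t(L) = (-60 + L)/(-85 + L)
t(o) + (-25 + C(-8, -4))**2 = (-60 + 92/31)/(-85 + 92/31) + (-25 - 4)**2 = -1768/31/(-2543/31) + (-29)**2 = -31/2543*(-1768/31) + 841 = 1768/2543 + 841 = 2140431/2543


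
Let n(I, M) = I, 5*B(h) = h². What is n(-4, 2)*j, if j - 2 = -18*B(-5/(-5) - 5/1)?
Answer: 1112/5 ≈ 222.40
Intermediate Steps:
B(h) = h²/5
j = -278/5 (j = 2 - 18*(-5/(-5) - 5/1)²/5 = 2 - 18*(-5*(-⅕) - 5*1)²/5 = 2 - 18*(1 - 5)²/5 = 2 - 18*(-4)²/5 = 2 - 18*16/5 = 2 - 288/5 = -278/5 ≈ -55.600)
n(-4, 2)*j = -4*(-278/5) = 1112/5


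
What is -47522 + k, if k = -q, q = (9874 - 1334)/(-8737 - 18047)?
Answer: -318205177/6696 ≈ -47522.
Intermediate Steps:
q = -2135/6696 (q = 8540/(-26784) = 8540*(-1/26784) = -2135/6696 ≈ -0.31885)
k = 2135/6696 (k = -1*(-2135/6696) = 2135/6696 ≈ 0.31885)
-47522 + k = -47522 + 2135/6696 = -318205177/6696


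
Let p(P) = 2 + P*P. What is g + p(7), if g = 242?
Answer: 293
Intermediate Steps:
p(P) = 2 + P²
g + p(7) = 242 + (2 + 7²) = 242 + (2 + 49) = 242 + 51 = 293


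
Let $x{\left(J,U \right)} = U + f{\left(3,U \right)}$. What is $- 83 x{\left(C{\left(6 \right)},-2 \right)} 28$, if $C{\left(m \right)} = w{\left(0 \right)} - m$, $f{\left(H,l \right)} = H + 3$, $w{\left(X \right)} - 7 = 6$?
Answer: $-9296$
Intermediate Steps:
$w{\left(X \right)} = 13$ ($w{\left(X \right)} = 7 + 6 = 13$)
$f{\left(H,l \right)} = 3 + H$
$C{\left(m \right)} = 13 - m$
$x{\left(J,U \right)} = 6 + U$ ($x{\left(J,U \right)} = U + \left(3 + 3\right) = U + 6 = 6 + U$)
$- 83 x{\left(C{\left(6 \right)},-2 \right)} 28 = - 83 \left(6 - 2\right) 28 = \left(-83\right) 4 \cdot 28 = \left(-332\right) 28 = -9296$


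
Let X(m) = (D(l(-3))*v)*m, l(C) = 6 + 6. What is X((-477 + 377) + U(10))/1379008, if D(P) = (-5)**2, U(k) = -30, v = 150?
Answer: -121875/344752 ≈ -0.35352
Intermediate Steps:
l(C) = 12
D(P) = 25
X(m) = 3750*m (X(m) = (25*150)*m = 3750*m)
X((-477 + 377) + U(10))/1379008 = (3750*((-477 + 377) - 30))/1379008 = (3750*(-100 - 30))*(1/1379008) = (3750*(-130))*(1/1379008) = -487500*1/1379008 = -121875/344752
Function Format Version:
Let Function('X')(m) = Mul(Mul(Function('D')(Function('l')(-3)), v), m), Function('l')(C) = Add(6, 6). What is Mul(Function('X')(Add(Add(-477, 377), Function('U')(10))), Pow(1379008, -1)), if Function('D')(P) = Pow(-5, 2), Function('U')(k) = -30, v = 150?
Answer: Rational(-121875, 344752) ≈ -0.35352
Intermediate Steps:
Function('l')(C) = 12
Function('D')(P) = 25
Function('X')(m) = Mul(3750, m) (Function('X')(m) = Mul(Mul(25, 150), m) = Mul(3750, m))
Mul(Function('X')(Add(Add(-477, 377), Function('U')(10))), Pow(1379008, -1)) = Mul(Mul(3750, Add(Add(-477, 377), -30)), Pow(1379008, -1)) = Mul(Mul(3750, Add(-100, -30)), Rational(1, 1379008)) = Mul(Mul(3750, -130), Rational(1, 1379008)) = Mul(-487500, Rational(1, 1379008)) = Rational(-121875, 344752)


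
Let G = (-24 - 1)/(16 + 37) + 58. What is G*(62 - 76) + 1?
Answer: -42633/53 ≈ -804.40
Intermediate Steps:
G = 3049/53 (G = -25/53 + 58 = 3049/53 ≈ 57.528)
G*(62 - 76) + 1 = 3049*(62 - 76)/53 + 1 = (3049/53)*(-14) + 1 = -42686/53 + 1 = -42633/53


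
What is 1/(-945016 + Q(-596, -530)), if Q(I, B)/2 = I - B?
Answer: -1/945148 ≈ -1.0580e-6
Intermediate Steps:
Q(I, B) = -2*B + 2*I (Q(I, B) = 2*(I - B) = -2*B + 2*I)
1/(-945016 + Q(-596, -530)) = 1/(-945016 + (-2*(-530) + 2*(-596))) = 1/(-945016 + (1060 - 1192)) = 1/(-945016 - 132) = 1/(-945148) = -1/945148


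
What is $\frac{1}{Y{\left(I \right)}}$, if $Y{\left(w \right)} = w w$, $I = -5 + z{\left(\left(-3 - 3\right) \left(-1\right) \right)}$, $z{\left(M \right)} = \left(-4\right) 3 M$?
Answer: $\frac{1}{5929} \approx 0.00016866$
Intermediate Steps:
$z{\left(M \right)} = - 12 M$
$I = -77$ ($I = -5 - 12 \left(-3 - 3\right) \left(-1\right) = -5 - 12 \left(\left(-6\right) \left(-1\right)\right) = -5 - 72 = -77$)
$Y{\left(w \right)} = w^{2}$
$\frac{1}{Y{\left(I \right)}} = \frac{1}{\left(-77\right)^{2}} = \frac{1}{5929}$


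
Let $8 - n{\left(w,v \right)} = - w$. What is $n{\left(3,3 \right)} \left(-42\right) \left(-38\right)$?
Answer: $17556$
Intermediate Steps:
$n{\left(w,v \right)} = 8 + w$ ($n{\left(w,v \right)} = 8 - - w = 8 + w$)
$n{\left(3,3 \right)} \left(-42\right) \left(-38\right) = \left(8 + 3\right) \left(-42\right) \left(-38\right) = 11 \left(-42\right) \left(-38\right) = \left(-462\right) \left(-38\right) = 17556$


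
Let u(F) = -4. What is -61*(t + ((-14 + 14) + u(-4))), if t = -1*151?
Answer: 9455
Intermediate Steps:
t = -151
-61*(t + ((-14 + 14) + u(-4))) = -61*(-151 + ((-14 + 14) - 4)) = -61*(-151 + (0 - 4)) = -61*(-151 - 4) = -61*(-155) = 9455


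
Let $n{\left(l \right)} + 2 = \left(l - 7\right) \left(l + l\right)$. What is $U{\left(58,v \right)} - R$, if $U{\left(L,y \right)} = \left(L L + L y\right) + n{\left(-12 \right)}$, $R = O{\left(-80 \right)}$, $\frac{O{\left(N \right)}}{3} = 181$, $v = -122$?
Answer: $-3801$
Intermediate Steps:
$O{\left(N \right)} = 543$ ($O{\left(N \right)} = 3 \cdot 181 = 543$)
$n{\left(l \right)} = -2 + 2 l \left(-7 + l\right)$ ($n{\left(l \right)} = -2 + \left(l - 7\right) \left(l + l\right) = -2 + \left(-7 + l\right) 2 l = -2 + 2 l \left(-7 + l\right)$)
$R = 543$
$U{\left(L,y \right)} = 454 + L^{2} + L y$ ($U{\left(L,y \right)} = \left(L L + L y\right) - \left(-166 - 288\right) = \left(L^{2} + L y\right) + \left(-2 + 168 + 2 \cdot 144\right) = \left(L^{2} + L y\right) + \left(-2 + 168 + 288\right) = \left(L^{2} + L y\right) + 454 = 454 + L^{2} + L y$)
$U{\left(58,v \right)} - R = \left(454 + 58^{2} + 58 \left(-122\right)\right) - 543 = \left(454 + 3364 - 7076\right) - 543 = -3258 - 543 = -3801$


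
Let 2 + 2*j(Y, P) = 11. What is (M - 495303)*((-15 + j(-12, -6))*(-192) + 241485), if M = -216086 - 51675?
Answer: -185806847064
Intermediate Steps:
j(Y, P) = 9/2 (j(Y, P) = -1 + (½)*11 = -1 + 11/2 = 9/2)
M = -267761
(M - 495303)*((-15 + j(-12, -6))*(-192) + 241485) = (-267761 - 495303)*((-15 + 9/2)*(-192) + 241485) = -763064*(-21/2*(-192) + 241485) = -763064*(2016 + 241485) = -763064*243501 = -185806847064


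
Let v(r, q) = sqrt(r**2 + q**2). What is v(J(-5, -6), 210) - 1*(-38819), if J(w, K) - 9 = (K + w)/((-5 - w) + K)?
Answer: 38819 + 5*sqrt(63673)/6 ≈ 39029.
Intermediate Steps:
J(w, K) = 9 + (K + w)/(-5 + K - w) (J(w, K) = 9 + (K + w)/((-5 - w) + K) = 9 + (K + w)/(-5 + K - w))
v(r, q) = sqrt(q**2 + r**2)
v(J(-5, -6), 210) - 1*(-38819) = sqrt(210**2 + ((45 - 10*(-6) + 8*(-5))/(5 - 5 - 1*(-6)))**2) - 1*(-38819) = sqrt(44100 + ((45 + 60 - 40)/(5 - 5 + 6))**2) + 38819 = sqrt(44100 + (65/6)**2) + 38819 = sqrt(44100 + 4225/36) + 38819 = sqrt(1591825/36) + 38819 = 5*sqrt(63673)/6 + 38819 = 38819 + 5*sqrt(63673)/6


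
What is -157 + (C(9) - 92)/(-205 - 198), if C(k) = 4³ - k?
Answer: -63234/403 ≈ -156.91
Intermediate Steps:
C(k) = 64 - k
-157 + (C(9) - 92)/(-205 - 198) = -157 + ((64 - 1*9) - 92)/(-205 - 198) = -157 + ((64 - 9) - 92)/(-403) = -157 + (55 - 92)*(-1/403) = -157 - 37*(-1/403) = -157 + 37/403 = -63234/403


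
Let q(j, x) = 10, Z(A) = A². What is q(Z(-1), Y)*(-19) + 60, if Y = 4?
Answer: -130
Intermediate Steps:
q(Z(-1), Y)*(-19) + 60 = 10*(-19) + 60 = -190 + 60 = -130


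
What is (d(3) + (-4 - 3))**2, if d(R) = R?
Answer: 16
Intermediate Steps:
(d(3) + (-4 - 3))**2 = (3 + (-4 - 3))**2 = (3 - 7)**2 = (-4)**2 = 16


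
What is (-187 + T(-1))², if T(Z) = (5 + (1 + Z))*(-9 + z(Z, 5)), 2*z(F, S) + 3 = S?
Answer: 51529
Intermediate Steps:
z(F, S) = -3/2 + S/2
T(Z) = -48 - 8*Z (T(Z) = (5 + (1 + Z))*(-9 + (-3/2 + (½)*5)) = (6 + Z)*(-9 + (-3/2 + 5/2)) = (6 + Z)*(-9 + 1) = (6 + Z)*(-8) = -48 - 8*Z)
(-187 + T(-1))² = (-187 + (-48 - 8*(-1)))² = (-187 + (-48 + 8))² = (-187 - 40)² = (-227)² = 51529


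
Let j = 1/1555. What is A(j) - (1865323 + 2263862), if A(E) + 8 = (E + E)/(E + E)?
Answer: -4129192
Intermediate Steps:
j = 1/1555 ≈ 0.00064309
A(E) = -7 (A(E) = -8 + (E + E)/(E + E) = -8 + (2*E)/((2*E)) = -8 + (2*E)*(1/(2*E)) = -8 + 1 = -7)
A(j) - (1865323 + 2263862) = -7 - (1865323 + 2263862) = -7 - 1*4129185 = -7 - 4129185 = -4129192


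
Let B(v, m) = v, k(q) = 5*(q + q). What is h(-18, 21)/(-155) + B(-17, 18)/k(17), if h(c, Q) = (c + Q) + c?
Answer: -1/310 ≈ -0.0032258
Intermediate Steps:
k(q) = 10*q (k(q) = 5*(2*q) = 10*q)
h(c, Q) = Q + 2*c (h(c, Q) = (Q + c) + c = Q + 2*c)
h(-18, 21)/(-155) + B(-17, 18)/k(17) = (21 + 2*(-18))/(-155) - 17/(10*17) = (21 - 36)*(-1/155) - 17/170 = -15*(-1/155) - 17*1/170 = 3/31 - ⅒ = -1/310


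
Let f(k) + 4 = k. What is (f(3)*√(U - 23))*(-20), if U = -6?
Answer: 20*I*√29 ≈ 107.7*I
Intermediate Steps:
f(k) = -4 + k
(f(3)*√(U - 23))*(-20) = ((-4 + 3)*√(-6 - 23))*(-20) = -√(-29)*(-20) = -I*√29*(-20) = 20*I*√29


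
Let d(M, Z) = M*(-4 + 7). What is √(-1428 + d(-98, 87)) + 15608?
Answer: 15608 + I*√1722 ≈ 15608.0 + 41.497*I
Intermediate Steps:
d(M, Z) = 3*M (d(M, Z) = M*3 = 3*M)
√(-1428 + d(-98, 87)) + 15608 = √(-1428 + 3*(-98)) + 15608 = √(-1428 - 294) + 15608 = √(-1722) + 15608 = I*√1722 + 15608 = 15608 + I*√1722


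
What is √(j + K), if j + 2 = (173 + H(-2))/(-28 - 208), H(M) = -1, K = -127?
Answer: I*√451586/59 ≈ 11.39*I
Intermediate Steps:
j = -161/59 (j = -2 + (173 - 1)/(-28 - 208) = -2 + 172/(-236) = -2 + 172*(-1/236) = -2 - 43/59 = -161/59 ≈ -2.7288)
√(j + K) = √(-161/59 - 127) = √(-7654/59) = I*√451586/59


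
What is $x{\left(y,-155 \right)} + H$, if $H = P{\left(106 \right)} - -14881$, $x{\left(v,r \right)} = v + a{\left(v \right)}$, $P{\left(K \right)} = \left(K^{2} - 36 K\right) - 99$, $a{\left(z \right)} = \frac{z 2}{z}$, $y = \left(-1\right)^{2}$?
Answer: $22205$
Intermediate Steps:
$y = 1$
$a{\left(z \right)} = 2$ ($a{\left(z \right)} = \frac{2 z}{z} = 2$)
$P{\left(K \right)} = -99 + K^{2} - 36 K$
$x{\left(v,r \right)} = 2 + v$ ($x{\left(v,r \right)} = v + 2 = 2 + v$)
$H = 22202$ ($H = \left(-99 + 106^{2} - 3816\right) - -14881 = \left(-99 + 11236 - 3816\right) + 14881 = 7321 + 14881 = 22202$)
$x{\left(y,-155 \right)} + H = \left(2 + 1\right) + 22202 = 3 + 22202 = 22205$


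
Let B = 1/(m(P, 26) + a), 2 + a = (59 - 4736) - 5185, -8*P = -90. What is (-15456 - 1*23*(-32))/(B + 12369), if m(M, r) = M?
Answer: -116025984/97494931 ≈ -1.1901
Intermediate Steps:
P = 45/4 (P = -⅛*(-90) = 45/4 ≈ 11.250)
a = -9864 (a = -2 + ((59 - 4736) - 5185) = -2 + (-4677 - 5185) = -2 - 9862 = -9864)
B = -4/39411 (B = 1/(45/4 - 9864) = 1/(-39411/4) = -4/39411 ≈ -0.00010149)
(-15456 - 1*23*(-32))/(B + 12369) = (-15456 - 1*23*(-32))/(-4/39411 + 12369) = (-15456 - 23*(-32))/(487474655/39411) = (-15456 + 736)*(39411/487474655) = -14720*39411/487474655 = -116025984/97494931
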